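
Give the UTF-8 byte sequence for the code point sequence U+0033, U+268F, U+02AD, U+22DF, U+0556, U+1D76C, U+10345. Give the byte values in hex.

U+0033: 1-byte form → 33.
U+268F: 3-byte form → E2 9A 8F.
U+02AD: 2-byte form → CA AD.
U+22DF: 3-byte form → E2 8B 9F.
U+0556: 2-byte form → D5 96.
U+1D76C: 4-byte form → F0 9D 9D AC.
U+10345: 4-byte form → F0 90 8D 85.
Concatenated (19 bytes): 33 E2 9A 8F CA AD E2 8B 9F D5 96 F0 9D 9D AC F0 90 8D 85.

33 E2 9A 8F CA AD E2 8B 9F D5 96 F0 9D 9D AC F0 90 8D 85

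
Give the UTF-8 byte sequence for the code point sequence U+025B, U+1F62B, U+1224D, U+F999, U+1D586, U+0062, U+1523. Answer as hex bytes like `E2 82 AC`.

C9 9B F0 9F 98 AB F0 92 89 8D EF A6 99 F0 9D 96 86 62 E1 94 A3

U+025B: 2-byte form → C9 9B.
U+1F62B: 4-byte form → F0 9F 98 AB.
U+1224D: 4-byte form → F0 92 89 8D.
U+F999: 3-byte form → EF A6 99.
U+1D586: 4-byte form → F0 9D 96 86.
U+0062: 1-byte form → 62.
U+1523: 3-byte form → E1 94 A3.
Concatenated (21 bytes): C9 9B F0 9F 98 AB F0 92 89 8D EF A6 99 F0 9D 96 86 62 E1 94 A3.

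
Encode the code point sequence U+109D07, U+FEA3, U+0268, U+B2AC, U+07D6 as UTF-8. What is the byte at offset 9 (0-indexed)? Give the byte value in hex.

0xEB

U+109D07 → 4-byte form F4 89 B4 87 at offsets 0–3.
U+FEA3 → 3-byte form EF BA A3 at offsets 4–6.
U+0268 → 2-byte form C9 A8 at offsets 7–8.
U+B2AC → 3-byte form EB 8A AC at offsets 9–11.
Offset 9 falls in char 4's range; it's byte 1 of EB 8A AC = 0xEB.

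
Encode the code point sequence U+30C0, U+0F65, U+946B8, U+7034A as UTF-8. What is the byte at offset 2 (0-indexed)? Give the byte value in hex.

U+30C0 → 3-byte form E3 83 80 at offsets 0–2.
Offset 2 falls in char 1's range; it's byte 3 of E3 83 80 = 0x80.

0x80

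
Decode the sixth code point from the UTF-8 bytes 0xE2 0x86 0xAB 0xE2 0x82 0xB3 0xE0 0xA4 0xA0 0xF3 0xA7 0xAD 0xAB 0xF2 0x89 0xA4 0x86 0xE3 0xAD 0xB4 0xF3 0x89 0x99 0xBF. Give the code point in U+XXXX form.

U+3B74

Offset 0: leading byte 0xE2 = 11100010 → 3-byte char #1 = E2 86 AB.
Offset 3: leading byte 0xE2 = 11100010 → 3-byte char #2 = E2 82 B3.
Offset 6: leading byte 0xE0 = 11100000 → 3-byte char #3 = E0 A4 A0.
Offset 9: leading byte 0xF3 = 11110011 → 4-byte char #4 = F3 A7 AD AB.
Offset 13: leading byte 0xF2 = 11110010 → 4-byte char #5 = F2 89 A4 86.
Offset 17: leading byte 0xE3 = 11100011 → 3-byte char #6 = E3 AD B4.
Leading byte 0xE3 = 11100011 matches 1110xxxx → 3-byte sequence.
Byte 1: 0xE3 = 11100011, payload 0011 (4 bits).
Byte 2: 0xAD = 10101101 (10xxxxxx ✓), payload 101101.
Byte 3: 0xB4 = 10110100 (10xxxxxx ✓), payload 110100.
Concatenate: 0011101101110100 = 0x3B74 (16 bits → U+3B74).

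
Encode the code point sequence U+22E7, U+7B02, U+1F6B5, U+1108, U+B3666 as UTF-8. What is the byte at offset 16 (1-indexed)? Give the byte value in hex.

0x99

1-indexed offset 16 is 0-indexed offset 15.
U+22E7 → 3-byte form E2 8B A7 at offsets 0–2.
U+7B02 → 3-byte form E7 AC 82 at offsets 3–5.
U+1F6B5 → 4-byte form F0 9F 9A B5 at offsets 6–9.
U+1108 → 3-byte form E1 84 88 at offsets 10–12.
U+B3666 → 4-byte form F2 B3 99 A6 at offsets 13–16.
Offset 15 falls in char 5's range; it's byte 3 of F2 B3 99 A6 = 0x99.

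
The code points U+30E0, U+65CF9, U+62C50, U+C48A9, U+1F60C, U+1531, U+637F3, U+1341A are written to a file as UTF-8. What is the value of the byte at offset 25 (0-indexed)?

U+30E0 → 3-byte form E3 83 A0 at offsets 0–2.
U+65CF9 → 4-byte form F1 A5 B3 B9 at offsets 3–6.
U+62C50 → 4-byte form F1 A2 B1 90 at offsets 7–10.
U+C48A9 → 4-byte form F3 84 A2 A9 at offsets 11–14.
U+1F60C → 4-byte form F0 9F 98 8C at offsets 15–18.
U+1531 → 3-byte form E1 94 B1 at offsets 19–21.
U+637F3 → 4-byte form F1 A3 9F B3 at offsets 22–25.
Offset 25 falls in char 7's range; it's byte 4 of F1 A3 9F B3 = 0xB3.

0xB3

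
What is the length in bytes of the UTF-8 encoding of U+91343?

U+91343 = 0x91343. UTF-8 uses 1 byte below 0x80, 2 below 0x800, 3 below 0x10000, 4 up to 0x10FFFF. 0x91343 is in U+10000–U+10FFFF → 4 bytes.

4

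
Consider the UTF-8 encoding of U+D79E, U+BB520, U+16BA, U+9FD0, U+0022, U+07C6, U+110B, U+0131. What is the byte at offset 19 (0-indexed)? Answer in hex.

0xC4

U+D79E → 3-byte form ED 9E 9E at offsets 0–2.
U+BB520 → 4-byte form F2 BB 94 A0 at offsets 3–6.
U+16BA → 3-byte form E1 9A BA at offsets 7–9.
U+9FD0 → 3-byte form E9 BF 90 at offsets 10–12.
U+0022 → 1-byte form 22 at offsets 13–13.
U+07C6 → 2-byte form DF 86 at offsets 14–15.
U+110B → 3-byte form E1 84 8B at offsets 16–18.
U+0131 → 2-byte form C4 B1 at offsets 19–20.
Offset 19 falls in char 8's range; it's byte 1 of C4 B1 = 0xC4.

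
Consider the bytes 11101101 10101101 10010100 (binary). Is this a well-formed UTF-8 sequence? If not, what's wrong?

invalid (encodes a surrogate (U+D800–U+DFFF))

Structurally a 3-byte sequence; payload = 0xDB54.
But 0xDB54 is in U+D800–U+DFFF, the surrogate range. Surrogates are not Unicode scalar values and are forbidden in UTF-8.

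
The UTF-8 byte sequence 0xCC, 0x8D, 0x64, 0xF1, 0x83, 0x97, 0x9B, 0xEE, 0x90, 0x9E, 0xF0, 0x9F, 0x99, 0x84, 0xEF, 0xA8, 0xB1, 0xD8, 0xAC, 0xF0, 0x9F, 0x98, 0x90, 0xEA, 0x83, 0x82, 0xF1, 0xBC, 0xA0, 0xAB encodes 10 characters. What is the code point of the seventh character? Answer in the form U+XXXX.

U+062C

Offset 0: leading byte 0xCC = 11001100 → 2-byte char #1 = CC 8D.
Offset 2: leading byte 0x64 = 01100100 → 1-byte char #2 = 64.
Offset 3: leading byte 0xF1 = 11110001 → 4-byte char #3 = F1 83 97 9B.
Offset 7: leading byte 0xEE = 11101110 → 3-byte char #4 = EE 90 9E.
Offset 10: leading byte 0xF0 = 11110000 → 4-byte char #5 = F0 9F 99 84.
Offset 14: leading byte 0xEF = 11101111 → 3-byte char #6 = EF A8 B1.
Offset 17: leading byte 0xD8 = 11011000 → 2-byte char #7 = D8 AC.
Leading byte 0xD8 = 11011000 matches 110xxxxx → 2-byte sequence.
Byte 1: 0xD8 = 11011000, payload 11000 (5 bits).
Byte 2: 0xAC = 10101100 (10xxxxxx ✓), payload 101100.
Concatenate: 11000101100 = 0x62C (11 bits → U+062C).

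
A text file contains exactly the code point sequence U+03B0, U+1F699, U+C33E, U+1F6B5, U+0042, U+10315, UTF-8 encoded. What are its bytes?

CE B0 F0 9F 9A 99 EC 8C BE F0 9F 9A B5 42 F0 90 8C 95

U+03B0: 2-byte form → CE B0.
U+1F699: 4-byte form → F0 9F 9A 99.
U+C33E: 3-byte form → EC 8C BE.
U+1F6B5: 4-byte form → F0 9F 9A B5.
U+0042: 1-byte form → 42.
U+10315: 4-byte form → F0 90 8C 95.
Concatenated (18 bytes): CE B0 F0 9F 9A 99 EC 8C BE F0 9F 9A B5 42 F0 90 8C 95.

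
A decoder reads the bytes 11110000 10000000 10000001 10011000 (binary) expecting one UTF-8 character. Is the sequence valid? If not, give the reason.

invalid (overlong encoding)

Leading byte 0xF0 = 11110000 → 4-byte form.
Continuation bytes all match 10xxxxxx. Payload decodes to 0x58.
But 0x58 < 0x10000, the minimum for a 4-byte sequence — this is an overlong encoding.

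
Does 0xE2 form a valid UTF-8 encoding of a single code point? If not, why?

Leading byte 0xE2 = 11100010 → 3-byte form, but only 1 byte is present.

invalid (sequence truncated)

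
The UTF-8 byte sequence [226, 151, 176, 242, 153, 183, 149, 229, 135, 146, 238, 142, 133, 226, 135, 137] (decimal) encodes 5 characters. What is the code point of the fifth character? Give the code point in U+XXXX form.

U+21C9

Offset 0: leading byte 0xE2 = 11100010 → 3-byte char #1 = E2 97 B0.
Offset 3: leading byte 0xF2 = 11110010 → 4-byte char #2 = F2 99 B7 95.
Offset 7: leading byte 0xE5 = 11100101 → 3-byte char #3 = E5 87 92.
Offset 10: leading byte 0xEE = 11101110 → 3-byte char #4 = EE 8E 85.
Offset 13: leading byte 0xE2 = 11100010 → 3-byte char #5 = E2 87 89.
Leading byte 0xE2 = 11100010 matches 1110xxxx → 3-byte sequence.
Byte 1: 0xE2 = 11100010, payload 0010 (4 bits).
Byte 2: 0x87 = 10000111 (10xxxxxx ✓), payload 000111.
Byte 3: 0x89 = 10001001 (10xxxxxx ✓), payload 001001.
Concatenate: 0010000111001001 = 0x21C9 (16 bits → U+21C9).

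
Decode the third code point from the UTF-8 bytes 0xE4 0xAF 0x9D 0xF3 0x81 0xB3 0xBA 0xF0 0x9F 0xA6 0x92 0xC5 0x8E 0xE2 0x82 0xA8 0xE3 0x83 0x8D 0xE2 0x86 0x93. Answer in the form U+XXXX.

Offset 0: leading byte 0xE4 = 11100100 → 3-byte char #1 = E4 AF 9D.
Offset 3: leading byte 0xF3 = 11110011 → 4-byte char #2 = F3 81 B3 BA.
Offset 7: leading byte 0xF0 = 11110000 → 4-byte char #3 = F0 9F A6 92.
Leading byte 0xF0 = 11110000 matches 11110xxx → 4-byte sequence.
Byte 1: 0xF0 = 11110000, payload 000 (3 bits).
Byte 2: 0x9F = 10011111 (10xxxxxx ✓), payload 011111.
Byte 3: 0xA6 = 10100110 (10xxxxxx ✓), payload 100110.
Byte 4: 0x92 = 10010010 (10xxxxxx ✓), payload 010010.
Concatenate: 000011111100110010010 = 0x1F992 (21 bits → U+1F992).

U+1F992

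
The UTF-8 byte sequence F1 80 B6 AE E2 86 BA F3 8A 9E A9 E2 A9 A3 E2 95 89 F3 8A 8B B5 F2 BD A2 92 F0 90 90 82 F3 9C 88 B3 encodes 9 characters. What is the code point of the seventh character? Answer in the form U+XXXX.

Offset 0: leading byte 0xF1 = 11110001 → 4-byte char #1 = F1 80 B6 AE.
Offset 4: leading byte 0xE2 = 11100010 → 3-byte char #2 = E2 86 BA.
Offset 7: leading byte 0xF3 = 11110011 → 4-byte char #3 = F3 8A 9E A9.
Offset 11: leading byte 0xE2 = 11100010 → 3-byte char #4 = E2 A9 A3.
Offset 14: leading byte 0xE2 = 11100010 → 3-byte char #5 = E2 95 89.
Offset 17: leading byte 0xF3 = 11110011 → 4-byte char #6 = F3 8A 8B B5.
Offset 21: leading byte 0xF2 = 11110010 → 4-byte char #7 = F2 BD A2 92.
Leading byte 0xF2 = 11110010 matches 11110xxx → 4-byte sequence.
Byte 1: 0xF2 = 11110010, payload 010 (3 bits).
Byte 2: 0xBD = 10111101 (10xxxxxx ✓), payload 111101.
Byte 3: 0xA2 = 10100010 (10xxxxxx ✓), payload 100010.
Byte 4: 0x92 = 10010010 (10xxxxxx ✓), payload 010010.
Concatenate: 010111101100010010010 = 0xBD892 (21 bits → U+BD892).

U+BD892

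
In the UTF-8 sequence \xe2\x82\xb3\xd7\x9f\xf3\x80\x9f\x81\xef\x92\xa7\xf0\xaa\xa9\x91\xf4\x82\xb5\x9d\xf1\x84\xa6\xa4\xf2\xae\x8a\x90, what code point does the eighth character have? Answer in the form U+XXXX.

Offset 0: leading byte 0xE2 = 11100010 → 3-byte char #1 = E2 82 B3.
Offset 3: leading byte 0xD7 = 11010111 → 2-byte char #2 = D7 9F.
Offset 5: leading byte 0xF3 = 11110011 → 4-byte char #3 = F3 80 9F 81.
Offset 9: leading byte 0xEF = 11101111 → 3-byte char #4 = EF 92 A7.
Offset 12: leading byte 0xF0 = 11110000 → 4-byte char #5 = F0 AA A9 91.
Offset 16: leading byte 0xF4 = 11110100 → 4-byte char #6 = F4 82 B5 9D.
Offset 20: leading byte 0xF1 = 11110001 → 4-byte char #7 = F1 84 A6 A4.
Offset 24: leading byte 0xF2 = 11110010 → 4-byte char #8 = F2 AE 8A 90.
Leading byte 0xF2 = 11110010 matches 11110xxx → 4-byte sequence.
Byte 1: 0xF2 = 11110010, payload 010 (3 bits).
Byte 2: 0xAE = 10101110 (10xxxxxx ✓), payload 101110.
Byte 3: 0x8A = 10001010 (10xxxxxx ✓), payload 001010.
Byte 4: 0x90 = 10010000 (10xxxxxx ✓), payload 010000.
Concatenate: 010101110001010010000 = 0xAE290 (21 bits → U+AE290).

U+AE290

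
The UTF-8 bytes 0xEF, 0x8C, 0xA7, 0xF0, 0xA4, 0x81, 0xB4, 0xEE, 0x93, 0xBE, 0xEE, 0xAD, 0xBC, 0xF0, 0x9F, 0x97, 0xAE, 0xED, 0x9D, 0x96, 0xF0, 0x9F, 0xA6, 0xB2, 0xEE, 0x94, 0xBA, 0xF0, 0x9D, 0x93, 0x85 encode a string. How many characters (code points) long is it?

Byte at offset 0: 0xEF = 11101111 → 3-byte char (#1). Advance 3.
Byte at offset 3: 0xF0 = 11110000 → 4-byte char (#2). Advance 4.
Byte at offset 7: 0xEE = 11101110 → 3-byte char (#3). Advance 3.
Byte at offset 10: 0xEE = 11101110 → 3-byte char (#4). Advance 3.
Byte at offset 13: 0xF0 = 11110000 → 4-byte char (#5). Advance 4.
Byte at offset 17: 0xED = 11101101 → 3-byte char (#6). Advance 3.
Byte at offset 20: 0xF0 = 11110000 → 4-byte char (#7). Advance 4.
Byte at offset 24: 0xEE = 11101110 → 3-byte char (#8). Advance 3.
Byte at offset 27: 0xF0 = 11110000 → 4-byte char (#9). Advance 4.
Reached end at offset 31 after 9 code points.

9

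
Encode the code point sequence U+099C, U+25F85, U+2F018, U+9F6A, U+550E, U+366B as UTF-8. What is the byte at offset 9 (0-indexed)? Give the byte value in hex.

U+099C → 3-byte form E0 A6 9C at offsets 0–2.
U+25F85 → 4-byte form F0 A5 BE 85 at offsets 3–6.
U+2F018 → 4-byte form F0 AF 80 98 at offsets 7–10.
Offset 9 falls in char 3's range; it's byte 3 of F0 AF 80 98 = 0x80.

0x80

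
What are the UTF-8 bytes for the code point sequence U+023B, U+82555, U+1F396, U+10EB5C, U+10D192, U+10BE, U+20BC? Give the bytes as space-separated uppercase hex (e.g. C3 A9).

U+023B: 2-byte form → C8 BB.
U+82555: 4-byte form → F2 82 95 95.
U+1F396: 4-byte form → F0 9F 8E 96.
U+10EB5C: 4-byte form → F4 8E AD 9C.
U+10D192: 4-byte form → F4 8D 86 92.
U+10BE: 3-byte form → E1 82 BE.
U+20BC: 3-byte form → E2 82 BC.
Concatenated (24 bytes): C8 BB F2 82 95 95 F0 9F 8E 96 F4 8E AD 9C F4 8D 86 92 E1 82 BE E2 82 BC.

C8 BB F2 82 95 95 F0 9F 8E 96 F4 8E AD 9C F4 8D 86 92 E1 82 BE E2 82 BC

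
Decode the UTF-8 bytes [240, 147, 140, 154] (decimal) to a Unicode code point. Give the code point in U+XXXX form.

U+1331A

Leading byte 0xF0 = 11110000 matches 11110xxx → 4-byte sequence.
Byte 1: 0xF0 = 11110000, payload 000 (3 bits).
Byte 2: 0x93 = 10010011 (10xxxxxx ✓), payload 010011.
Byte 3: 0x8C = 10001100 (10xxxxxx ✓), payload 001100.
Byte 4: 0x9A = 10011010 (10xxxxxx ✓), payload 011010.
Concatenate: 000010011001100011010 = 0x1331A (21 bits → U+1331A).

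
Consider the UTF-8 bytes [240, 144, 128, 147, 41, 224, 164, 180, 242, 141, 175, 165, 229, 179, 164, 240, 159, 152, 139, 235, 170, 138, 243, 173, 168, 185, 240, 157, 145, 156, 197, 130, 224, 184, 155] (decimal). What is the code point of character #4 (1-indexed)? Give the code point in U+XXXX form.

Offset 0: leading byte 0xF0 = 11110000 → 4-byte char #1 = F0 90 80 93.
Offset 4: leading byte 0x29 = 00101001 → 1-byte char #2 = 29.
Offset 5: leading byte 0xE0 = 11100000 → 3-byte char #3 = E0 A4 B4.
Offset 8: leading byte 0xF2 = 11110010 → 4-byte char #4 = F2 8D AF A5.
Leading byte 0xF2 = 11110010 matches 11110xxx → 4-byte sequence.
Byte 1: 0xF2 = 11110010, payload 010 (3 bits).
Byte 2: 0x8D = 10001101 (10xxxxxx ✓), payload 001101.
Byte 3: 0xAF = 10101111 (10xxxxxx ✓), payload 101111.
Byte 4: 0xA5 = 10100101 (10xxxxxx ✓), payload 100101.
Concatenate: 010001101101111100101 = 0x8DBE5 (21 bits → U+8DBE5).

U+8DBE5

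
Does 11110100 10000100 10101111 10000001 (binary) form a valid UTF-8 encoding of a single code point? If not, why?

Leading byte 0xF4 = 11110100 → 4-byte form.
Continuation bytes 0x84=10000100, 0xAF=10101111, 0x81=10000001 all match 10xxxxxx.
Decoded value 0x104BC1 is ≥ 0x10000 (shortest form) and not a surrogate.

valid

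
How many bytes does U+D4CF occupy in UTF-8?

3

U+D4CF = 0xD4CF. UTF-8 uses 1 byte below 0x80, 2 below 0x800, 3 below 0x10000, 4 up to 0x10FFFF. 0xD4CF is in U+0800–U+FFFF → 3 bytes.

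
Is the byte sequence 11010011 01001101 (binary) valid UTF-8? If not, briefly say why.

invalid (non-continuation byte where continuation expected)

Leading byte 0xD3 = 11010011 → 2-byte form.
Byte 2 is 0x4D = 01001101, which is not 10xxxxxx — expected a continuation byte.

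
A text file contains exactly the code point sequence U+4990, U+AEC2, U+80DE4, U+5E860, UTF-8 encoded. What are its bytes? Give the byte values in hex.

E4 A6 90 EA BB 82 F2 80 B7 A4 F1 9E A1 A0

U+4990: 3-byte form → E4 A6 90.
U+AEC2: 3-byte form → EA BB 82.
U+80DE4: 4-byte form → F2 80 B7 A4.
U+5E860: 4-byte form → F1 9E A1 A0.
Concatenated (14 bytes): E4 A6 90 EA BB 82 F2 80 B7 A4 F1 9E A1 A0.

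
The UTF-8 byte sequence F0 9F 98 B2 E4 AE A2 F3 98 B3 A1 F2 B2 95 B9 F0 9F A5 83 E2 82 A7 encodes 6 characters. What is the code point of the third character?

Offset 0: leading byte 0xF0 = 11110000 → 4-byte char #1 = F0 9F 98 B2.
Offset 4: leading byte 0xE4 = 11100100 → 3-byte char #2 = E4 AE A2.
Offset 7: leading byte 0xF3 = 11110011 → 4-byte char #3 = F3 98 B3 A1.
Leading byte 0xF3 = 11110011 matches 11110xxx → 4-byte sequence.
Byte 1: 0xF3 = 11110011, payload 011 (3 bits).
Byte 2: 0x98 = 10011000 (10xxxxxx ✓), payload 011000.
Byte 3: 0xB3 = 10110011 (10xxxxxx ✓), payload 110011.
Byte 4: 0xA1 = 10100001 (10xxxxxx ✓), payload 100001.
Concatenate: 011011000110011100001 = 0xD8CE1 (21 bits → U+D8CE1).

U+D8CE1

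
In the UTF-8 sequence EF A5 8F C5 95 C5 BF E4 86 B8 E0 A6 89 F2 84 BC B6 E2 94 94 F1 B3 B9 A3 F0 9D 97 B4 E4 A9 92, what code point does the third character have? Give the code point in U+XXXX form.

Offset 0: leading byte 0xEF = 11101111 → 3-byte char #1 = EF A5 8F.
Offset 3: leading byte 0xC5 = 11000101 → 2-byte char #2 = C5 95.
Offset 5: leading byte 0xC5 = 11000101 → 2-byte char #3 = C5 BF.
Leading byte 0xC5 = 11000101 matches 110xxxxx → 2-byte sequence.
Byte 1: 0xC5 = 11000101, payload 00101 (5 bits).
Byte 2: 0xBF = 10111111 (10xxxxxx ✓), payload 111111.
Concatenate: 00101111111 = 0x17F (11 bits → U+017F).

U+017F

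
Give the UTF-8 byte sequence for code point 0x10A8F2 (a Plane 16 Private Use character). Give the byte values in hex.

U+10A8F2 = 0x10A8F2 = 1091826 decimal. In range U+10000–U+10FFFF → 4-byte form: 11110xxx 10xxxxxx 10xxxxxx 10xxxxxx.
Binary (21 bits): 100001010100011110010.
Split 3+6+6+6: 100 | 001010 | 100011 | 110010.
Byte 1: 11110100 = 0xF4.
Byte 2: 10001010 = 0x8A.
Byte 3: 10100011 = 0xA3.
Byte 4: 10110010 = 0xB2.

F4 8A A3 B2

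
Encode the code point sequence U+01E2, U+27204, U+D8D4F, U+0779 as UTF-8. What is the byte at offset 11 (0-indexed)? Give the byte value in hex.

U+01E2 → 2-byte form C7 A2 at offsets 0–1.
U+27204 → 4-byte form F0 A7 88 84 at offsets 2–5.
U+D8D4F → 4-byte form F3 98 B5 8F at offsets 6–9.
U+0779 → 2-byte form DD B9 at offsets 10–11.
Offset 11 falls in char 4's range; it's byte 2 of DD B9 = 0xB9.

0xB9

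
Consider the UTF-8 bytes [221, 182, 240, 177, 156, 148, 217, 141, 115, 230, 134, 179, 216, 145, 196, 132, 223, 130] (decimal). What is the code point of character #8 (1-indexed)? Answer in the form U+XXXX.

Offset 0: leading byte 0xDD = 11011101 → 2-byte char #1 = DD B6.
Offset 2: leading byte 0xF0 = 11110000 → 4-byte char #2 = F0 B1 9C 94.
Offset 6: leading byte 0xD9 = 11011001 → 2-byte char #3 = D9 8D.
Offset 8: leading byte 0x73 = 01110011 → 1-byte char #4 = 73.
Offset 9: leading byte 0xE6 = 11100110 → 3-byte char #5 = E6 86 B3.
Offset 12: leading byte 0xD8 = 11011000 → 2-byte char #6 = D8 91.
Offset 14: leading byte 0xC4 = 11000100 → 2-byte char #7 = C4 84.
Offset 16: leading byte 0xDF = 11011111 → 2-byte char #8 = DF 82.
Leading byte 0xDF = 11011111 matches 110xxxxx → 2-byte sequence.
Byte 1: 0xDF = 11011111, payload 11111 (5 bits).
Byte 2: 0x82 = 10000010 (10xxxxxx ✓), payload 000010.
Concatenate: 11111000010 = 0x7C2 (11 bits → U+07C2).

U+07C2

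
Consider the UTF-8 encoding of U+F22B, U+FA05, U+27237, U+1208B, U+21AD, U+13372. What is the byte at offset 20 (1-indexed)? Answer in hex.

0x8D

1-indexed offset 20 is 0-indexed offset 19.
U+F22B → 3-byte form EF 88 AB at offsets 0–2.
U+FA05 → 3-byte form EF A8 85 at offsets 3–5.
U+27237 → 4-byte form F0 A7 88 B7 at offsets 6–9.
U+1208B → 4-byte form F0 92 82 8B at offsets 10–13.
U+21AD → 3-byte form E2 86 AD at offsets 14–16.
U+13372 → 4-byte form F0 93 8D B2 at offsets 17–20.
Offset 19 falls in char 6's range; it's byte 3 of F0 93 8D B2 = 0x8D.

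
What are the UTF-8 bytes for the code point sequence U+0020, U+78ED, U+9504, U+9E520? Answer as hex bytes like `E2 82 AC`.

U+0020: 1-byte form → 20.
U+78ED: 3-byte form → E7 A3 AD.
U+9504: 3-byte form → E9 94 84.
U+9E520: 4-byte form → F2 9E 94 A0.
Concatenated (11 bytes): 20 E7 A3 AD E9 94 84 F2 9E 94 A0.

20 E7 A3 AD E9 94 84 F2 9E 94 A0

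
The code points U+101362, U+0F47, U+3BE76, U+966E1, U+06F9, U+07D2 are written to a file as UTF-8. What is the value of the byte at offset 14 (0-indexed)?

U+101362 → 4-byte form F4 81 8D A2 at offsets 0–3.
U+0F47 → 3-byte form E0 BD 87 at offsets 4–6.
U+3BE76 → 4-byte form F0 BB B9 B6 at offsets 7–10.
U+966E1 → 4-byte form F2 96 9B A1 at offsets 11–14.
Offset 14 falls in char 4's range; it's byte 4 of F2 96 9B A1 = 0xA1.

0xA1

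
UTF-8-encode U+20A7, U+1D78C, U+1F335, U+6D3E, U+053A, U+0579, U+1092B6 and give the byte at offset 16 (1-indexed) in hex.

0xBA

1-indexed offset 16 is 0-indexed offset 15.
U+20A7 → 3-byte form E2 82 A7 at offsets 0–2.
U+1D78C → 4-byte form F0 9D 9E 8C at offsets 3–6.
U+1F335 → 4-byte form F0 9F 8C B5 at offsets 7–10.
U+6D3E → 3-byte form E6 B4 BE at offsets 11–13.
U+053A → 2-byte form D4 BA at offsets 14–15.
Offset 15 falls in char 5's range; it's byte 2 of D4 BA = 0xBA.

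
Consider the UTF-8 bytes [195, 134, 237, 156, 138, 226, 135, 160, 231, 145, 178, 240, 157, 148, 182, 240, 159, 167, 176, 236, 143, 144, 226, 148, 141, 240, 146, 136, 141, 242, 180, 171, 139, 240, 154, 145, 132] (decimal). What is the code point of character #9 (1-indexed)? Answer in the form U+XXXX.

Offset 0: leading byte 0xC3 = 11000011 → 2-byte char #1 = C3 86.
Offset 2: leading byte 0xED = 11101101 → 3-byte char #2 = ED 9C 8A.
Offset 5: leading byte 0xE2 = 11100010 → 3-byte char #3 = E2 87 A0.
Offset 8: leading byte 0xE7 = 11100111 → 3-byte char #4 = E7 91 B2.
Offset 11: leading byte 0xF0 = 11110000 → 4-byte char #5 = F0 9D 94 B6.
Offset 15: leading byte 0xF0 = 11110000 → 4-byte char #6 = F0 9F A7 B0.
Offset 19: leading byte 0xEC = 11101100 → 3-byte char #7 = EC 8F 90.
Offset 22: leading byte 0xE2 = 11100010 → 3-byte char #8 = E2 94 8D.
Offset 25: leading byte 0xF0 = 11110000 → 4-byte char #9 = F0 92 88 8D.
Leading byte 0xF0 = 11110000 matches 11110xxx → 4-byte sequence.
Byte 1: 0xF0 = 11110000, payload 000 (3 bits).
Byte 2: 0x92 = 10010010 (10xxxxxx ✓), payload 010010.
Byte 3: 0x88 = 10001000 (10xxxxxx ✓), payload 001000.
Byte 4: 0x8D = 10001101 (10xxxxxx ✓), payload 001101.
Concatenate: 000010010001000001101 = 0x1220D (21 bits → U+1220D).

U+1220D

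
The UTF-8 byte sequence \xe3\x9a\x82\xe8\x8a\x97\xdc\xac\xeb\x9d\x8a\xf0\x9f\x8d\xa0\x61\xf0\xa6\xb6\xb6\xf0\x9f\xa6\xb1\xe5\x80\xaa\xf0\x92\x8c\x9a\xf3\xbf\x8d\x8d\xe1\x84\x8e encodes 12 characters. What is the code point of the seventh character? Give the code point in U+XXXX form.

Offset 0: leading byte 0xE3 = 11100011 → 3-byte char #1 = E3 9A 82.
Offset 3: leading byte 0xE8 = 11101000 → 3-byte char #2 = E8 8A 97.
Offset 6: leading byte 0xDC = 11011100 → 2-byte char #3 = DC AC.
Offset 8: leading byte 0xEB = 11101011 → 3-byte char #4 = EB 9D 8A.
Offset 11: leading byte 0xF0 = 11110000 → 4-byte char #5 = F0 9F 8D A0.
Offset 15: leading byte 0x61 = 01100001 → 1-byte char #6 = 61.
Offset 16: leading byte 0xF0 = 11110000 → 4-byte char #7 = F0 A6 B6 B6.
Leading byte 0xF0 = 11110000 matches 11110xxx → 4-byte sequence.
Byte 1: 0xF0 = 11110000, payload 000 (3 bits).
Byte 2: 0xA6 = 10100110 (10xxxxxx ✓), payload 100110.
Byte 3: 0xB6 = 10110110 (10xxxxxx ✓), payload 110110.
Byte 4: 0xB6 = 10110110 (10xxxxxx ✓), payload 110110.
Concatenate: 000100110110110110110 = 0x26DB6 (21 bits → U+26DB6).

U+26DB6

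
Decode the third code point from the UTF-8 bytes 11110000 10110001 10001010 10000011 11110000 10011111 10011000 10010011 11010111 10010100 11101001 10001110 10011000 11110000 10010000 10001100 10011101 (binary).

U+05D4

Offset 0: leading byte 0xF0 = 11110000 → 4-byte char #1 = F0 B1 8A 83.
Offset 4: leading byte 0xF0 = 11110000 → 4-byte char #2 = F0 9F 98 93.
Offset 8: leading byte 0xD7 = 11010111 → 2-byte char #3 = D7 94.
Leading byte 0xD7 = 11010111 matches 110xxxxx → 2-byte sequence.
Byte 1: 0xD7 = 11010111, payload 10111 (5 bits).
Byte 2: 0x94 = 10010100 (10xxxxxx ✓), payload 010100.
Concatenate: 10111010100 = 0x5D4 (11 bits → U+05D4).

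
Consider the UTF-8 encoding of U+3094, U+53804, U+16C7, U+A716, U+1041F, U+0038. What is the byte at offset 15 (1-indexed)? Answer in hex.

0x90

1-indexed offset 15 is 0-indexed offset 14.
U+3094 → 3-byte form E3 82 94 at offsets 0–2.
U+53804 → 4-byte form F1 93 A0 84 at offsets 3–6.
U+16C7 → 3-byte form E1 9B 87 at offsets 7–9.
U+A716 → 3-byte form EA 9C 96 at offsets 10–12.
U+1041F → 4-byte form F0 90 90 9F at offsets 13–16.
Offset 14 falls in char 5's range; it's byte 2 of F0 90 90 9F = 0x90.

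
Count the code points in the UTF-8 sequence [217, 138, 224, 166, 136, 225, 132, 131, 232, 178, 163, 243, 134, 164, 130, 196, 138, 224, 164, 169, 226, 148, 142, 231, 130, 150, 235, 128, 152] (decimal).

Byte at offset 0: 0xD9 = 11011001 → 2-byte char (#1). Advance 2.
Byte at offset 2: 0xE0 = 11100000 → 3-byte char (#2). Advance 3.
Byte at offset 5: 0xE1 = 11100001 → 3-byte char (#3). Advance 3.
Byte at offset 8: 0xE8 = 11101000 → 3-byte char (#4). Advance 3.
Byte at offset 11: 0xF3 = 11110011 → 4-byte char (#5). Advance 4.
Byte at offset 15: 0xC4 = 11000100 → 2-byte char (#6). Advance 2.
Byte at offset 17: 0xE0 = 11100000 → 3-byte char (#7). Advance 3.
Byte at offset 20: 0xE2 = 11100010 → 3-byte char (#8). Advance 3.
Byte at offset 23: 0xE7 = 11100111 → 3-byte char (#9). Advance 3.
Byte at offset 26: 0xEB = 11101011 → 3-byte char (#10). Advance 3.
Reached end at offset 29 after 10 code points.

10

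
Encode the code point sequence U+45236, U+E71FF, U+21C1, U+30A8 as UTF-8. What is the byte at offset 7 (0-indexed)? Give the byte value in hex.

U+45236 → 4-byte form F1 85 88 B6 at offsets 0–3.
U+E71FF → 4-byte form F3 A7 87 BF at offsets 4–7.
Offset 7 falls in char 2's range; it's byte 4 of F3 A7 87 BF = 0xBF.

0xBF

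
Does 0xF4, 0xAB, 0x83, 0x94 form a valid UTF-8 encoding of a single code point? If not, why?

Leading byte 0xF4 = 11110100 → 4-byte form.
Payload = 0x12B0D4, which exceeds U+10FFFF, the maximum Unicode code point. (Leading bytes F5–FF, or F4 followed by ≥ 0x90, are invalid.)

invalid (encodes a value above U+10FFFF)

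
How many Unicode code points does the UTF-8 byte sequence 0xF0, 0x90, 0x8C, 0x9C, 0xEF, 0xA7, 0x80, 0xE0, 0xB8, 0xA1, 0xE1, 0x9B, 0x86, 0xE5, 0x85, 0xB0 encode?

5

Byte at offset 0: 0xF0 = 11110000 → 4-byte char (#1). Advance 4.
Byte at offset 4: 0xEF = 11101111 → 3-byte char (#2). Advance 3.
Byte at offset 7: 0xE0 = 11100000 → 3-byte char (#3). Advance 3.
Byte at offset 10: 0xE1 = 11100001 → 3-byte char (#4). Advance 3.
Byte at offset 13: 0xE5 = 11100101 → 3-byte char (#5). Advance 3.
Reached end at offset 16 after 5 code points.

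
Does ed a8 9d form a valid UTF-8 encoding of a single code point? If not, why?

Structurally a 3-byte sequence; payload = 0xDA1D.
But 0xDA1D is in U+D800–U+DFFF, the surrogate range. Surrogates are not Unicode scalar values and are forbidden in UTF-8.

invalid (encodes a surrogate (U+D800–U+DFFF))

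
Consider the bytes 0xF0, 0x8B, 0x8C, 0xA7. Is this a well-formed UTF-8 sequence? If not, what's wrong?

Leading byte 0xF0 = 11110000 → 4-byte form.
Continuation bytes all match 10xxxxxx. Payload decodes to 0xB327.
But 0xB327 < 0x10000, the minimum for a 4-byte sequence — this is an overlong encoding.

invalid (overlong encoding)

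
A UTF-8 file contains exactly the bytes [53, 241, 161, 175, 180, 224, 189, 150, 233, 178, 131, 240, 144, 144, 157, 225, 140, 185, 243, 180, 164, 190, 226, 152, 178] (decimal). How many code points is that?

8

Byte at offset 0: 0x35 = 00110101 → 1-byte char (#1). Advance 1.
Byte at offset 1: 0xF1 = 11110001 → 4-byte char (#2). Advance 4.
Byte at offset 5: 0xE0 = 11100000 → 3-byte char (#3). Advance 3.
Byte at offset 8: 0xE9 = 11101001 → 3-byte char (#4). Advance 3.
Byte at offset 11: 0xF0 = 11110000 → 4-byte char (#5). Advance 4.
Byte at offset 15: 0xE1 = 11100001 → 3-byte char (#6). Advance 3.
Byte at offset 18: 0xF3 = 11110011 → 4-byte char (#7). Advance 4.
Byte at offset 22: 0xE2 = 11100010 → 3-byte char (#8). Advance 3.
Reached end at offset 25 after 8 code points.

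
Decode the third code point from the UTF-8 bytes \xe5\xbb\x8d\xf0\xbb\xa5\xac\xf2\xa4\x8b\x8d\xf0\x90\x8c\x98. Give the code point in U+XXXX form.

Offset 0: leading byte 0xE5 = 11100101 → 3-byte char #1 = E5 BB 8D.
Offset 3: leading byte 0xF0 = 11110000 → 4-byte char #2 = F0 BB A5 AC.
Offset 7: leading byte 0xF2 = 11110010 → 4-byte char #3 = F2 A4 8B 8D.
Leading byte 0xF2 = 11110010 matches 11110xxx → 4-byte sequence.
Byte 1: 0xF2 = 11110010, payload 010 (3 bits).
Byte 2: 0xA4 = 10100100 (10xxxxxx ✓), payload 100100.
Byte 3: 0x8B = 10001011 (10xxxxxx ✓), payload 001011.
Byte 4: 0x8D = 10001101 (10xxxxxx ✓), payload 001101.
Concatenate: 010100100001011001101 = 0xA42CD (21 bits → U+A42CD).

U+A42CD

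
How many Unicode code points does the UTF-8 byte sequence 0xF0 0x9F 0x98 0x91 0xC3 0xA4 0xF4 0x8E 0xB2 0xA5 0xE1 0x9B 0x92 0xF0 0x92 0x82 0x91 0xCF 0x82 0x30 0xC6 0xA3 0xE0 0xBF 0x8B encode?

Byte at offset 0: 0xF0 = 11110000 → 4-byte char (#1). Advance 4.
Byte at offset 4: 0xC3 = 11000011 → 2-byte char (#2). Advance 2.
Byte at offset 6: 0xF4 = 11110100 → 4-byte char (#3). Advance 4.
Byte at offset 10: 0xE1 = 11100001 → 3-byte char (#4). Advance 3.
Byte at offset 13: 0xF0 = 11110000 → 4-byte char (#5). Advance 4.
Byte at offset 17: 0xCF = 11001111 → 2-byte char (#6). Advance 2.
Byte at offset 19: 0x30 = 00110000 → 1-byte char (#7). Advance 1.
Byte at offset 20: 0xC6 = 11000110 → 2-byte char (#8). Advance 2.
Byte at offset 22: 0xE0 = 11100000 → 3-byte char (#9). Advance 3.
Reached end at offset 25 after 9 code points.

9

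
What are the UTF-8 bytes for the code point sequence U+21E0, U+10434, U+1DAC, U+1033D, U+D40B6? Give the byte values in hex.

E2 87 A0 F0 90 90 B4 E1 B6 AC F0 90 8C BD F3 94 82 B6

U+21E0: 3-byte form → E2 87 A0.
U+10434: 4-byte form → F0 90 90 B4.
U+1DAC: 3-byte form → E1 B6 AC.
U+1033D: 4-byte form → F0 90 8C BD.
U+D40B6: 4-byte form → F3 94 82 B6.
Concatenated (18 bytes): E2 87 A0 F0 90 90 B4 E1 B6 AC F0 90 8C BD F3 94 82 B6.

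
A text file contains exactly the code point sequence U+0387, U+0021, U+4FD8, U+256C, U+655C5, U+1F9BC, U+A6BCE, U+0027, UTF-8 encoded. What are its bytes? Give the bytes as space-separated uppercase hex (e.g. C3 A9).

U+0387: 2-byte form → CE 87.
U+0021: 1-byte form → 21.
U+4FD8: 3-byte form → E4 BF 98.
U+256C: 3-byte form → E2 95 AC.
U+655C5: 4-byte form → F1 A5 97 85.
U+1F9BC: 4-byte form → F0 9F A6 BC.
U+A6BCE: 4-byte form → F2 A6 AF 8E.
U+0027: 1-byte form → 27.
Concatenated (22 bytes): CE 87 21 E4 BF 98 E2 95 AC F1 A5 97 85 F0 9F A6 BC F2 A6 AF 8E 27.

CE 87 21 E4 BF 98 E2 95 AC F1 A5 97 85 F0 9F A6 BC F2 A6 AF 8E 27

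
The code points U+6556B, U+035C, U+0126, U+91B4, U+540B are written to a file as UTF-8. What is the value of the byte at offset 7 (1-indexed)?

0xC4

1-indexed offset 7 is 0-indexed offset 6.
U+6556B → 4-byte form F1 A5 95 AB at offsets 0–3.
U+035C → 2-byte form CD 9C at offsets 4–5.
U+0126 → 2-byte form C4 A6 at offsets 6–7.
Offset 6 falls in char 3's range; it's byte 1 of C4 A6 = 0xC4.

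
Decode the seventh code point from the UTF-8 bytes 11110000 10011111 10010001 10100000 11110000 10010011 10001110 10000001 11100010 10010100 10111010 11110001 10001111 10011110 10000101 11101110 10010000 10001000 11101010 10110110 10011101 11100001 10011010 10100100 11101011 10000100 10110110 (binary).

Offset 0: leading byte 0xF0 = 11110000 → 4-byte char #1 = F0 9F 91 A0.
Offset 4: leading byte 0xF0 = 11110000 → 4-byte char #2 = F0 93 8E 81.
Offset 8: leading byte 0xE2 = 11100010 → 3-byte char #3 = E2 94 BA.
Offset 11: leading byte 0xF1 = 11110001 → 4-byte char #4 = F1 8F 9E 85.
Offset 15: leading byte 0xEE = 11101110 → 3-byte char #5 = EE 90 88.
Offset 18: leading byte 0xEA = 11101010 → 3-byte char #6 = EA B6 9D.
Offset 21: leading byte 0xE1 = 11100001 → 3-byte char #7 = E1 9A A4.
Leading byte 0xE1 = 11100001 matches 1110xxxx → 3-byte sequence.
Byte 1: 0xE1 = 11100001, payload 0001 (4 bits).
Byte 2: 0x9A = 10011010 (10xxxxxx ✓), payload 011010.
Byte 3: 0xA4 = 10100100 (10xxxxxx ✓), payload 100100.
Concatenate: 0001011010100100 = 0x16A4 (16 bits → U+16A4).

U+16A4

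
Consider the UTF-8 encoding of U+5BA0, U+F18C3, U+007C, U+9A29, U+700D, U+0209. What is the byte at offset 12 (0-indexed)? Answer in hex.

U+5BA0 → 3-byte form E5 AE A0 at offsets 0–2.
U+F18C3 → 4-byte form F3 B1 A3 83 at offsets 3–6.
U+007C → 1-byte form 7C at offsets 7–7.
U+9A29 → 3-byte form E9 A8 A9 at offsets 8–10.
U+700D → 3-byte form E7 80 8D at offsets 11–13.
Offset 12 falls in char 5's range; it's byte 2 of E7 80 8D = 0x80.

0x80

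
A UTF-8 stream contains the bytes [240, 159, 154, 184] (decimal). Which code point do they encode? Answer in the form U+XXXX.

U+1F6B8

Leading byte 0xF0 = 11110000 matches 11110xxx → 4-byte sequence.
Byte 1: 0xF0 = 11110000, payload 000 (3 bits).
Byte 2: 0x9F = 10011111 (10xxxxxx ✓), payload 011111.
Byte 3: 0x9A = 10011010 (10xxxxxx ✓), payload 011010.
Byte 4: 0xB8 = 10111000 (10xxxxxx ✓), payload 111000.
Concatenate: 000011111011010111000 = 0x1F6B8 (21 bits → U+1F6B8).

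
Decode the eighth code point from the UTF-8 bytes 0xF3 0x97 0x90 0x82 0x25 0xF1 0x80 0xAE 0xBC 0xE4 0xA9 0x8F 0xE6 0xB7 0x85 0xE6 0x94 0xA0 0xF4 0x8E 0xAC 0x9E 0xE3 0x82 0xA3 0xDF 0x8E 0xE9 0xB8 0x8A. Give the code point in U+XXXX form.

Offset 0: leading byte 0xF3 = 11110011 → 4-byte char #1 = F3 97 90 82.
Offset 4: leading byte 0x25 = 00100101 → 1-byte char #2 = 25.
Offset 5: leading byte 0xF1 = 11110001 → 4-byte char #3 = F1 80 AE BC.
Offset 9: leading byte 0xE4 = 11100100 → 3-byte char #4 = E4 A9 8F.
Offset 12: leading byte 0xE6 = 11100110 → 3-byte char #5 = E6 B7 85.
Offset 15: leading byte 0xE6 = 11100110 → 3-byte char #6 = E6 94 A0.
Offset 18: leading byte 0xF4 = 11110100 → 4-byte char #7 = F4 8E AC 9E.
Offset 22: leading byte 0xE3 = 11100011 → 3-byte char #8 = E3 82 A3.
Leading byte 0xE3 = 11100011 matches 1110xxxx → 3-byte sequence.
Byte 1: 0xE3 = 11100011, payload 0011 (4 bits).
Byte 2: 0x82 = 10000010 (10xxxxxx ✓), payload 000010.
Byte 3: 0xA3 = 10100011 (10xxxxxx ✓), payload 100011.
Concatenate: 0011000010100011 = 0x30A3 (16 bits → U+30A3).

U+30A3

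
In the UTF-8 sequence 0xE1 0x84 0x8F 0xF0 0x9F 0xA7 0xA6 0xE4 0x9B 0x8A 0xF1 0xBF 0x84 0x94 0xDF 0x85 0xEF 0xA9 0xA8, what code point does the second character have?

Offset 0: leading byte 0xE1 = 11100001 → 3-byte char #1 = E1 84 8F.
Offset 3: leading byte 0xF0 = 11110000 → 4-byte char #2 = F0 9F A7 A6.
Leading byte 0xF0 = 11110000 matches 11110xxx → 4-byte sequence.
Byte 1: 0xF0 = 11110000, payload 000 (3 bits).
Byte 2: 0x9F = 10011111 (10xxxxxx ✓), payload 011111.
Byte 3: 0xA7 = 10100111 (10xxxxxx ✓), payload 100111.
Byte 4: 0xA6 = 10100110 (10xxxxxx ✓), payload 100110.
Concatenate: 000011111100111100110 = 0x1F9E6 (21 bits → U+1F9E6).

U+1F9E6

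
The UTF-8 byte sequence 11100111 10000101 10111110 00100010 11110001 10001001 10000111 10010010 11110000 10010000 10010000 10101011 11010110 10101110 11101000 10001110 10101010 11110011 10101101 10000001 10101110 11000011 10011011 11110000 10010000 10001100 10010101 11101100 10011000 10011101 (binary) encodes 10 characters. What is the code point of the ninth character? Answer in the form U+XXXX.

U+10315

Offset 0: leading byte 0xE7 = 11100111 → 3-byte char #1 = E7 85 BE.
Offset 3: leading byte 0x22 = 00100010 → 1-byte char #2 = 22.
Offset 4: leading byte 0xF1 = 11110001 → 4-byte char #3 = F1 89 87 92.
Offset 8: leading byte 0xF0 = 11110000 → 4-byte char #4 = F0 90 90 AB.
Offset 12: leading byte 0xD6 = 11010110 → 2-byte char #5 = D6 AE.
Offset 14: leading byte 0xE8 = 11101000 → 3-byte char #6 = E8 8E AA.
Offset 17: leading byte 0xF3 = 11110011 → 4-byte char #7 = F3 AD 81 AE.
Offset 21: leading byte 0xC3 = 11000011 → 2-byte char #8 = C3 9B.
Offset 23: leading byte 0xF0 = 11110000 → 4-byte char #9 = F0 90 8C 95.
Leading byte 0xF0 = 11110000 matches 11110xxx → 4-byte sequence.
Byte 1: 0xF0 = 11110000, payload 000 (3 bits).
Byte 2: 0x90 = 10010000 (10xxxxxx ✓), payload 010000.
Byte 3: 0x8C = 10001100 (10xxxxxx ✓), payload 001100.
Byte 4: 0x95 = 10010101 (10xxxxxx ✓), payload 010101.
Concatenate: 000010000001100010101 = 0x10315 (21 bits → U+10315).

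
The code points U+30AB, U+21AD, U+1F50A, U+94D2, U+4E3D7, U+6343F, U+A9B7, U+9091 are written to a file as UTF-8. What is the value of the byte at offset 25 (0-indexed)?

U+30AB → 3-byte form E3 82 AB at offsets 0–2.
U+21AD → 3-byte form E2 86 AD at offsets 3–5.
U+1F50A → 4-byte form F0 9F 94 8A at offsets 6–9.
U+94D2 → 3-byte form E9 93 92 at offsets 10–12.
U+4E3D7 → 4-byte form F1 8E 8F 97 at offsets 13–16.
U+6343F → 4-byte form F1 A3 90 BF at offsets 17–20.
U+A9B7 → 3-byte form EA A6 B7 at offsets 21–23.
U+9091 → 3-byte form E9 82 91 at offsets 24–26.
Offset 25 falls in char 8's range; it's byte 2 of E9 82 91 = 0x82.

0x82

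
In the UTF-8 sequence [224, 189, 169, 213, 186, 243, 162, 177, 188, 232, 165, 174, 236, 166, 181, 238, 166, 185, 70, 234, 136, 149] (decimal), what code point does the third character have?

Offset 0: leading byte 0xE0 = 11100000 → 3-byte char #1 = E0 BD A9.
Offset 3: leading byte 0xD5 = 11010101 → 2-byte char #2 = D5 BA.
Offset 5: leading byte 0xF3 = 11110011 → 4-byte char #3 = F3 A2 B1 BC.
Leading byte 0xF3 = 11110011 matches 11110xxx → 4-byte sequence.
Byte 1: 0xF3 = 11110011, payload 011 (3 bits).
Byte 2: 0xA2 = 10100010 (10xxxxxx ✓), payload 100010.
Byte 3: 0xB1 = 10110001 (10xxxxxx ✓), payload 110001.
Byte 4: 0xBC = 10111100 (10xxxxxx ✓), payload 111100.
Concatenate: 011100010110001111100 = 0xE2C7C (21 bits → U+E2C7C).

U+E2C7C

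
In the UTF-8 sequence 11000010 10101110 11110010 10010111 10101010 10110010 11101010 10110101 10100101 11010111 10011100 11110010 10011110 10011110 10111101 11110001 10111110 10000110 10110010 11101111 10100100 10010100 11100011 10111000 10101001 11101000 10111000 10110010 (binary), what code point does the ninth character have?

U+8E32

Offset 0: leading byte 0xC2 = 11000010 → 2-byte char #1 = C2 AE.
Offset 2: leading byte 0xF2 = 11110010 → 4-byte char #2 = F2 97 AA B2.
Offset 6: leading byte 0xEA = 11101010 → 3-byte char #3 = EA B5 A5.
Offset 9: leading byte 0xD7 = 11010111 → 2-byte char #4 = D7 9C.
Offset 11: leading byte 0xF2 = 11110010 → 4-byte char #5 = F2 9E 9E BD.
Offset 15: leading byte 0xF1 = 11110001 → 4-byte char #6 = F1 BE 86 B2.
Offset 19: leading byte 0xEF = 11101111 → 3-byte char #7 = EF A4 94.
Offset 22: leading byte 0xE3 = 11100011 → 3-byte char #8 = E3 B8 A9.
Offset 25: leading byte 0xE8 = 11101000 → 3-byte char #9 = E8 B8 B2.
Leading byte 0xE8 = 11101000 matches 1110xxxx → 3-byte sequence.
Byte 1: 0xE8 = 11101000, payload 1000 (4 bits).
Byte 2: 0xB8 = 10111000 (10xxxxxx ✓), payload 111000.
Byte 3: 0xB2 = 10110010 (10xxxxxx ✓), payload 110010.
Concatenate: 1000111000110010 = 0x8E32 (16 bits → U+8E32).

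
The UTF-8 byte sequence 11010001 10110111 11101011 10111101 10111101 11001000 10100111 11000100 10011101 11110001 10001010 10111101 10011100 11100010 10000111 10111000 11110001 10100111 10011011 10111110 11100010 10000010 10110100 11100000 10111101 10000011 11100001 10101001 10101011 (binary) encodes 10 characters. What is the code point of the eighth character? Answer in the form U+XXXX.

Offset 0: leading byte 0xD1 = 11010001 → 2-byte char #1 = D1 B7.
Offset 2: leading byte 0xEB = 11101011 → 3-byte char #2 = EB BD BD.
Offset 5: leading byte 0xC8 = 11001000 → 2-byte char #3 = C8 A7.
Offset 7: leading byte 0xC4 = 11000100 → 2-byte char #4 = C4 9D.
Offset 9: leading byte 0xF1 = 11110001 → 4-byte char #5 = F1 8A BD 9C.
Offset 13: leading byte 0xE2 = 11100010 → 3-byte char #6 = E2 87 B8.
Offset 16: leading byte 0xF1 = 11110001 → 4-byte char #7 = F1 A7 9B BE.
Offset 20: leading byte 0xE2 = 11100010 → 3-byte char #8 = E2 82 B4.
Leading byte 0xE2 = 11100010 matches 1110xxxx → 3-byte sequence.
Byte 1: 0xE2 = 11100010, payload 0010 (4 bits).
Byte 2: 0x82 = 10000010 (10xxxxxx ✓), payload 000010.
Byte 3: 0xB4 = 10110100 (10xxxxxx ✓), payload 110100.
Concatenate: 0010000010110100 = 0x20B4 (16 bits → U+20B4).

U+20B4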